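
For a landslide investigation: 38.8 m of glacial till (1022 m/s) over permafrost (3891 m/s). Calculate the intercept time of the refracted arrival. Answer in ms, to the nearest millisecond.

θ_c = arcsin(V₁/V₂) = arcsin(1022/3891) = 15.23°; cos θ_c = 0.9649.
tᵢ = 2h·cos θ_c / V₁ = 2·38.8·0.9649 / 1022 = 0.07326 s.

73 ms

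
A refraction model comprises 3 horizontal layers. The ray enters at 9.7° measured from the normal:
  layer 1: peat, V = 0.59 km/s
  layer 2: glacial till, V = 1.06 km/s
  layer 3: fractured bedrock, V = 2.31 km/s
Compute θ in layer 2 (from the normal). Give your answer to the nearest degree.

18°

Ray parameter p = sin 9.7° / 0.59 = 2.8558e-01 s/km.
sin θ_2 = p·V_2 = 2.8558e-01 × 1.06 = 0.3027.
θ_2 = arcsin 0.3027 = 17.62°.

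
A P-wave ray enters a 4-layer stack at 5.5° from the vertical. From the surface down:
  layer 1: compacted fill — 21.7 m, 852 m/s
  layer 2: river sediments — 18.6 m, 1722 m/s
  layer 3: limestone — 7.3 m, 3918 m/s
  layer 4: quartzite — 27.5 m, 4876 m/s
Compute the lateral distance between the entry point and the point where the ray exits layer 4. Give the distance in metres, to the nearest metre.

Apply Snell's law at each interface; in layer i the horizontal offset is hᵢ·tan θᵢ.
Layer 1: θ = 5.50°; offset = 21.7·tan 5.50° = 2.089 m.
Layer 2: sin θ = 1722·sin 5.5°/852 = 0.1937, θ = 11.17°; offset = 18.6·tan 11.17° = 3.673 m.
Layer 3: sin θ = 3918·sin 5.5°/852 = 0.4408, θ = 26.15°; offset = 7.3·tan 26.15° = 3.584 m.
Layer 4: sin θ = 4876·sin 5.5°/852 = 0.5485, θ = 33.27°; offset = 27.5·tan 33.27° = 18.041 m.
Summing the layer offsets gives 27.387 m.

27 m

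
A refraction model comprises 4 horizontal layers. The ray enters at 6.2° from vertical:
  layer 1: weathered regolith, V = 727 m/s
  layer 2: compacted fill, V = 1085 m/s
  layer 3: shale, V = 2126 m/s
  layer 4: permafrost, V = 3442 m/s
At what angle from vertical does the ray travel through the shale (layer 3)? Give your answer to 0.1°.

Ray parameter p = sin 6.2° / 727 = 1.4855e-04 s/m.
sin θ_3 = p·V_3 = 1.4855e-04 × 2126 = 0.3158.
θ_3 = 18.41° from the vertical.

18.4°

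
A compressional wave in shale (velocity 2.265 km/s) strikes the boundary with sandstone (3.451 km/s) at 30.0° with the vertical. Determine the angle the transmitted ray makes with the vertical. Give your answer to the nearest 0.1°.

49.6°

Snell's law: sin θ₂ = (V₂/V₁)·sin θ₁ = (3.451/2.265)·sin 30.0° = 0.7618.
θ₂ = sin⁻¹(0.7618) = 49.62° (from vertical).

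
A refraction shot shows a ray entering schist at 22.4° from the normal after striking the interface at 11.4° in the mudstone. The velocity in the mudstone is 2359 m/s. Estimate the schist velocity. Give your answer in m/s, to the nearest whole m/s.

4548 m/s

Snell's law: sin 11.4°/V₁ = sin 22.4°/V₂.
V₂ = V₁·sin 22.4°/sin 11.4° = 2359 × 1.9279 = 4548.00 m/s.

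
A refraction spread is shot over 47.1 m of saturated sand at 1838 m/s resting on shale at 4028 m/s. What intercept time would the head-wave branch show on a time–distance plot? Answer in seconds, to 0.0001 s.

θ_c = arcsin(V₁/V₂) = arcsin(1838/4028) = 27.15°; cos θ_c = 0.8898.
tᵢ = 2h·cos θ_c / V₁ = 2·47.1·0.8898 / 1838 = 0.04560 s.

0.0456 s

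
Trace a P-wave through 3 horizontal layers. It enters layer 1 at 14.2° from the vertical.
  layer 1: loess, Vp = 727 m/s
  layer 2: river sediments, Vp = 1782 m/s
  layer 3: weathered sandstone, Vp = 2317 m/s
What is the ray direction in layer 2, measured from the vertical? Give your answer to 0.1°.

Ray parameter p = sin 14.2° / 727 = 3.3742e-04 s/m.
sin θ_2 = p·V_2 = 3.3742e-04 × 1782 = 0.6013.
θ_2 = 36.96° from the vertical.

37.0°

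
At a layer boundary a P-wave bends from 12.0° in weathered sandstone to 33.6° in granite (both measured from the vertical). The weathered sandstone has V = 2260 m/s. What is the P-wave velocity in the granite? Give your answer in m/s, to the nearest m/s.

6015 m/s

Snell's law: sin 12.0°/V₁ = sin 33.6°/V₂.
V₂ = V₁·sin 33.6°/sin 12.0° = 2260 × 2.6617 = 6015.37 m/s.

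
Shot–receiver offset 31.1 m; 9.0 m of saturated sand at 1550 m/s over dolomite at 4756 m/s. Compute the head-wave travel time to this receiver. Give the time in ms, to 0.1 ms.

t = x/V₂ + 2h·√(V₂²−V₁²)/(V₁V₂).
√(V₂²−V₁²) = √(4756²−1550²) = 4496.3 m/s; delay term = 2·9.0·4496.3/(1550·4756) = 0.01098 s.
t = 31.1/4756 + 0.01098 = 0.01752 s.

17.5 ms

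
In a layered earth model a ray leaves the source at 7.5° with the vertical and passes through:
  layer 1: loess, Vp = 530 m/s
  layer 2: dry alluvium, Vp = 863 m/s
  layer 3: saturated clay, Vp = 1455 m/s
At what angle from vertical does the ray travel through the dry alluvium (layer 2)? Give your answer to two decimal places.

Snell's law across each interface conserves sin θ / V, so sin θ_2 = V_2·sin θ₁/V₁.
sin θ_2 = 863 × sin 7.5° / 530 = 0.2125.
θ_2 = 12.27° from the vertical.

12.27°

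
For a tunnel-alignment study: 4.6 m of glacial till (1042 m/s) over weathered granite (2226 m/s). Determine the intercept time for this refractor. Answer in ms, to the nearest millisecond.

tᵢ = 2h·√(V₂²−V₁²)/(V₁V₂).
√(V₂²−V₁²) = √(2226²−1042²) = 1967.1 m/s.
tᵢ = 2·4.6·1967.1/(1042·2226) = 0.00780 s.

8 ms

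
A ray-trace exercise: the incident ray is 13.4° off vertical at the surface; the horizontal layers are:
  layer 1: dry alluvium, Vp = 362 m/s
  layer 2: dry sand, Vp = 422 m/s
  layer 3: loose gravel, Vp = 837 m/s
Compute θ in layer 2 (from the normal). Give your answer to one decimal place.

15.7°

Ray parameter p = sin 13.4° / 362 = 6.4019e-04 s/m.
sin θ_2 = p·V_2 = 6.4019e-04 × 422 = 0.2702.
θ_2 = 15.67° from the vertical.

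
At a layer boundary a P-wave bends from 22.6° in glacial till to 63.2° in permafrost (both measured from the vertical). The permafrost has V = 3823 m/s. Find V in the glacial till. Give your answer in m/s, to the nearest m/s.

Snell's law: sin 22.6°/V₁ = sin 63.2°/V₂.
V₁ = V₂·sin 22.6°/sin 63.2° = 3823 × 0.4305 = 1645.96 m/s.

1646 m/s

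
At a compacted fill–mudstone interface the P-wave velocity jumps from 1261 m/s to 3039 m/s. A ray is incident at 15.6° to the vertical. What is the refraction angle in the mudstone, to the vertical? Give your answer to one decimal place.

40.4°

Snell's law: sin θ₂ = (V₂/V₁)·sin θ₁ = (3039/1261)·sin 15.6° = 0.6481.
θ₂ = arcsin 0.6481 = 40.40° from the normal.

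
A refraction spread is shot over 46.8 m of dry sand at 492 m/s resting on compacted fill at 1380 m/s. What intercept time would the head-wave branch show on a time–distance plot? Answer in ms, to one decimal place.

177.7 ms

tᵢ = 2h·√(V₂²−V₁²)/(V₁V₂).
√(V₂²−V₁²) = √(1380²−492²) = 1289.3 m/s.
tᵢ = 2·46.8·1289.3/(492·1380) = 0.17774 s.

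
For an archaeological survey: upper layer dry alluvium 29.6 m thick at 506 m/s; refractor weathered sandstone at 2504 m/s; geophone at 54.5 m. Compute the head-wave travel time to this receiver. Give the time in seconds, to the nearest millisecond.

0.136 s

θ_c = arcsin(V₁/V₂) = arcsin(506/2504) = 11.66°, cos θ_c = 0.9794.
Intercept time tᵢ = 2h cos θ_c / V₁ = 2·29.6·0.9794/506 = 0.11458 s.
t = x/V₂ + tᵢ = 54.5/2504 + 0.11458 = 0.13635 s.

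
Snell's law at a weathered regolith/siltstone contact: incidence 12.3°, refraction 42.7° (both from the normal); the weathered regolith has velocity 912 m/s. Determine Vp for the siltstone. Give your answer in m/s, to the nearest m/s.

2903 m/s

sin 12.3° = 0.2130; sin 42.7° = 0.6782.
V₂ = V₁·(sin θ₂/sin θ₁) = 912·(0.6782/0.2130) = 2903.26 m/s.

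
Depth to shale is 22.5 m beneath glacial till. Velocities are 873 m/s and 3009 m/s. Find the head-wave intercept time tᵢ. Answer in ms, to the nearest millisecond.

tᵢ = 2h·√(V₂²−V₁²)/(V₁V₂).
√(V₂²−V₁²) = √(3009²−873²) = 2879.6 m/s.
tᵢ = 2·22.5·2879.6/(873·3009) = 0.04933 s.

49 ms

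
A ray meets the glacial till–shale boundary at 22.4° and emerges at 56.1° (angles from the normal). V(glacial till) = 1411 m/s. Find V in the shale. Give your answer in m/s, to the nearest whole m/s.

Snell's law: sin 22.4°/V₁ = sin 56.1°/V₂.
V₂ = V₁·sin 56.1°/sin 22.4° = 1411 × 2.1781 = 3073.31 m/s.

3073 m/s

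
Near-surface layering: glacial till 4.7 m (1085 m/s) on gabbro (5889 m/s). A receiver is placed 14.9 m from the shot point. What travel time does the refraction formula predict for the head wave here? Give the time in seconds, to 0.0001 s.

0.0110 s

t = x/V₂ + 2h·√(V₂²−V₁²)/(V₁V₂).
√(V₂²−V₁²) = √(5889²−1085²) = 5788.2 m/s; delay term = 2·4.7·5788.2/(1085·5889) = 0.00852 s.
t = 14.9/5889 + 0.00852 = 0.01105 s.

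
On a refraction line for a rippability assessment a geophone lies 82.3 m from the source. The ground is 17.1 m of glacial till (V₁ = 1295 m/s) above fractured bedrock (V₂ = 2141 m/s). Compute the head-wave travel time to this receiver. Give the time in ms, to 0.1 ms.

59.5 ms

θ_c = arcsin(V₁/V₂) = arcsin(1295/2141) = 37.22°, cos θ_c = 0.7963.
Intercept time tᵢ = 2h cos θ_c / V₁ = 2·17.1·0.7963/1295 = 0.02103 s.
t = x/V₂ + tᵢ = 82.3/2141 + 0.02103 = 0.05947 s.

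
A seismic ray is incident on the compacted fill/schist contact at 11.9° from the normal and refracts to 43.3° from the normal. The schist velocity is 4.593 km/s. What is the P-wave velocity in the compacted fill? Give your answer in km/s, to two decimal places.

1.38 km/s

Snell's law: sin 11.9°/V₁ = sin 43.3°/V₂.
V₁ = V₂·sin 11.9°/sin 43.3° = 4.593 × 0.3007 = 1.38 km/s.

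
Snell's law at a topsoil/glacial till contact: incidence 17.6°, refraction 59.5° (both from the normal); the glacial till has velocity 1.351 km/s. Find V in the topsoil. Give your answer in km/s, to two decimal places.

Snell's law: sin 17.6°/V₁ = sin 59.5°/V₂.
V₁ = V₂·sin 17.6°/sin 59.5° = 1.351 × 0.3509 = 0.47 km/s.

0.47 km/s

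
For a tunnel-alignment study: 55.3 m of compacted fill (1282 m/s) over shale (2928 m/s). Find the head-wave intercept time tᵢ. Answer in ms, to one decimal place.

77.6 ms

θ_c = arcsin(V₁/V₂) = arcsin(1282/2928) = 25.97°; cos θ_c = 0.8991.
tᵢ = 2h·cos θ_c / V₁ = 2·55.3·0.8991 / 1282 = 0.07756 s.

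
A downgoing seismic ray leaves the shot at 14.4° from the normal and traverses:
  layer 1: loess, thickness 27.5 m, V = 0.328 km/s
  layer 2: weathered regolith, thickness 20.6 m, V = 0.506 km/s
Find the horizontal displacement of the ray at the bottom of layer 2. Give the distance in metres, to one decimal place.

Apply Snell's law at each interface; in layer i the horizontal offset is hᵢ·tan θᵢ.
Layer 1: θ = 14.40°; offset = 27.5·tan 14.40° = 7.061 m.
Layer 2: sin θ = 0.506·sin 14.4°/0.328 = 0.3836, θ = 22.56°; offset = 20.6·tan 22.56° = 8.558 m.
Total horizontal offset = 15.619 m.

15.6 m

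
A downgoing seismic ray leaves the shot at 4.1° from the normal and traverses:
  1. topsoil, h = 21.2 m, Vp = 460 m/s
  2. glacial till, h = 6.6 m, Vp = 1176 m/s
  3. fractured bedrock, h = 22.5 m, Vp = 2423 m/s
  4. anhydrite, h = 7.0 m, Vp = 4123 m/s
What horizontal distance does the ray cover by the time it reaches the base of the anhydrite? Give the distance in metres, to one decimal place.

17.7 m

Ray parameter p = sin 4.1° / 460 m/s = 1.5543e-04 s/m.
Layer 1: θ = 4.10°; offset = 21.2·tan 4.10° = 1.520 m.
Layer 2: sin θ = p·1176 = 0.1828 → θ = 10.53°; offset = 6.6·tan 10.53° = 1.227 m.
Layer 3: sin θ = p·2423 = 0.3766 → θ = 22.12°; offset = 22.5·tan 22.12° = 9.147 m.
Layer 4: sin θ = p·4123 = 0.6408 → θ = 39.85°; offset = 7.0·tan 39.85° = 5.843 m.
Σ offsets = 17.737 m.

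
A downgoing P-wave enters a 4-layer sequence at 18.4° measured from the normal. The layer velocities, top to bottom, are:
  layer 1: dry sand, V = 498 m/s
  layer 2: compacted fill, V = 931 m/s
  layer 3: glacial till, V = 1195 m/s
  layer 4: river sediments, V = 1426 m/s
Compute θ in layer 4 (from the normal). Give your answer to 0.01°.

64.67°

Ray parameter p = sin 18.4° / 498 = 6.3383e-04 s/m.
sin θ_4 = p·V_4 = 6.3383e-04 × 1426 = 0.9038.
θ_4 = 64.67° from the vertical.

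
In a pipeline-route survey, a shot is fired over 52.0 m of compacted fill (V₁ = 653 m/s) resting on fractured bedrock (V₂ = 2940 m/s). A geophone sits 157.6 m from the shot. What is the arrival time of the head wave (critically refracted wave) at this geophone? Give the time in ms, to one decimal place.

θ_c = arcsin(V₁/V₂) = arcsin(653/2940) = 12.83°, cos θ_c = 0.9750.
Intercept time tᵢ = 2h cos θ_c / V₁ = 2·52.0·0.9750/653 = 0.15529 s.
t = x/V₂ + tᵢ = 157.6/2940 + 0.15529 = 0.20889 s.

208.9 ms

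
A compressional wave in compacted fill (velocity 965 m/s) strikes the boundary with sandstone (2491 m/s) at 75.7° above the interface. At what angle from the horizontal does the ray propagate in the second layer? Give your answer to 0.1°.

Angle from the normal: 90° − 75.7° = 14.3°.
Snell's law: sin θ₂ = (V₂/V₁)·sin θ₁ = (2491/965)·sin 14.3° = 0.6376.
θ₂ = sin⁻¹(0.6376) = 39.61° (from vertical).
From the interface: 90° − 39.61° = 50.39°.

50.4°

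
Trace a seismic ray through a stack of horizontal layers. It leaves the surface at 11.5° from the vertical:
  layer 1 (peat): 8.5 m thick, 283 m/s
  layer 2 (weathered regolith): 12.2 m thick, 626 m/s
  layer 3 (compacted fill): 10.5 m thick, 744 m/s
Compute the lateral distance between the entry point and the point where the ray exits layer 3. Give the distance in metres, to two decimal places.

Ray parameter p = sin 11.5° / 283 m/s = 7.0448e-04 s/m.
Layer 1: θ = 11.50°; offset = 8.5·tan 11.50° = 1.7293 m.
Layer 2: sin θ = p·626 = 0.4410 → θ = 26.17°; offset = 12.2·tan 26.17° = 5.9947 m.
Layer 3: sin θ = p·744 = 0.5241 → θ = 31.61°; offset = 10.5·tan 31.61° = 6.4621 m.
Total horizontal offset = 14.1862 m.

14.19 m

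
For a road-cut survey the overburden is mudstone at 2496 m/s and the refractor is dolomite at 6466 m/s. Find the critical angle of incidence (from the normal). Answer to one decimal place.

At critical incidence the refracted ray runs along the interface (θ₂ = 90°), so sin θ_c = V₁/V₂.
θ_c = arcsin(2496/6466) = arcsin 0.3860 = 22.71°.

22.7°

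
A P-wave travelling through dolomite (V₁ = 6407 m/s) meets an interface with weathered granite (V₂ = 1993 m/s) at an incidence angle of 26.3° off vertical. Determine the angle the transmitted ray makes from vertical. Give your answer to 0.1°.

Snell's law: sin θ₂ = (V₂/V₁)·sin θ₁ = (1993/6407)·sin 26.3° = 0.1378.
θ₂ = arcsin 0.1378 = 7.92° from the normal.

7.9°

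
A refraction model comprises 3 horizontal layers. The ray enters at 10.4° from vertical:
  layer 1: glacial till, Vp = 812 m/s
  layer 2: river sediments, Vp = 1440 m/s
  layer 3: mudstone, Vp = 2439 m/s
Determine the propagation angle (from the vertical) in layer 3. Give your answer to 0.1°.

Snell's law across each interface conserves sin θ / V, so sin θ_3 = V_3·sin θ₁/V₁.
sin θ_3 = 2439 × sin 10.4° / 812 = 0.5422.
θ_3 = 32.84° from the vertical.

32.8°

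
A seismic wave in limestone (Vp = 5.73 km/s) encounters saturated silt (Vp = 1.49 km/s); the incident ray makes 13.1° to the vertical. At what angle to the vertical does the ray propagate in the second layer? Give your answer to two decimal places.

Snell's law: sin θ₂ = (V₂/V₁)·sin θ₁ = (1.49/5.73)·sin 13.1° = 0.0589.
θ₂ = sin⁻¹(0.0589) = 3.38° (from vertical).

3.38°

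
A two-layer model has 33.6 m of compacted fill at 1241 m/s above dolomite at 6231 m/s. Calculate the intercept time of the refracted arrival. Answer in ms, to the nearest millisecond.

θ_c = arcsin(V₁/V₂) = arcsin(1241/6231) = 11.49°; cos θ_c = 0.9800.
tᵢ = 2h·cos θ_c / V₁ = 2·33.6·0.9800 / 1241 = 0.05307 s.

53 ms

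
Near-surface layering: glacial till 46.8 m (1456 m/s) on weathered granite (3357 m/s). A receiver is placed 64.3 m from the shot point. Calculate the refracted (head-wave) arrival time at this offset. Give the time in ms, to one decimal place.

θ_c = arcsin(V₁/V₂) = arcsin(1456/3357) = 25.70°, cos θ_c = 0.9010.
Intercept time tᵢ = 2h cos θ_c / V₁ = 2·46.8·0.9010/1456 = 0.05792 s.
t = x/V₂ + tᵢ = 64.3/3357 + 0.05792 = 0.07708 s.

77.1 ms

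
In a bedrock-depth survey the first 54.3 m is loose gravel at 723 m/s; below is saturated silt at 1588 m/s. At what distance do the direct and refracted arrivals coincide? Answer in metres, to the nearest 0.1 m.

θ_c = arcsin(723/1588) = 27.08°, so cos θ_c = 0.8903 and tᵢ = 2h cos θ_c/V₁ = 0.1337 s.
At crossover x/V₁ = x/V₂ + tᵢ ⇒ x = tᵢ/(1/V₁ − 1/V₂) = 0.13374/(1.3831e-03 − 6.2972e-04) = 177.51 m.

177.5 m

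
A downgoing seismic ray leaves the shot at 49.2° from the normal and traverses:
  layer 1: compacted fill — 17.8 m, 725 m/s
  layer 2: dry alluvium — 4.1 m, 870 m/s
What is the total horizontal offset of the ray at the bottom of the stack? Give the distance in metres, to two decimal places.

Ray parameter p = sin 49.2° / 725 m/s = 1.0441e-03 s/m.
Layer 1: θ = 49.20°; offset = 17.8·tan 49.20° = 20.6215 m.
Layer 2: sin θ = p·870 = 0.9084 → θ = 65.28°; offset = 4.1·tan 65.28° = 8.9076 m.
Total horizontal offset = 29.5291 m.

29.53 m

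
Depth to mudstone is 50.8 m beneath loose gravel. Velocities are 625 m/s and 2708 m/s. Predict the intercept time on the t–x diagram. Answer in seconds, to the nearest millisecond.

θ_c = arcsin(V₁/V₂) = arcsin(625/2708) = 13.34°; cos θ_c = 0.9730.
tᵢ = 2h·cos θ_c / V₁ = 2·50.8·0.9730 / 625 = 0.15817 s.

0.158 s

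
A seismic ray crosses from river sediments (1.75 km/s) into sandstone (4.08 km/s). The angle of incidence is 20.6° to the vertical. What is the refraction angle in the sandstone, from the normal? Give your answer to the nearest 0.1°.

sin θ₁/V₁ = sin θ₂/V₂ ⇒ sin θ₂ = 4.08·sin 20.6°/1.75 = 4.08·0.3518/1.75 = 0.8203.
θ₂ = sin⁻¹(0.8203) = 55.11° (from vertical).

55.1°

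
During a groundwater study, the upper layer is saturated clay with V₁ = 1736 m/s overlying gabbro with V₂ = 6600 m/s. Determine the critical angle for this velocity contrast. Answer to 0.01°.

15.25°

At critical incidence the refracted ray runs along the interface (θ₂ = 90°), so sin θ_c = V₁/V₂.
θ_c = arcsin(1736/6600) = arcsin 0.2630 = 15.25°.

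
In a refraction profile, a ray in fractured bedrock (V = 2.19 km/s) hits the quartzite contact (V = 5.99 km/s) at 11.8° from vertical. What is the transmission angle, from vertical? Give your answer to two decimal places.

34.01°

sin θ₁/V₁ = sin θ₂/V₂ ⇒ sin θ₂ = 5.99·sin 11.8°/2.19 = 5.99·0.2045/2.19 = 0.5593.
θ₂ = sin⁻¹(0.5593) = 34.01° (from vertical).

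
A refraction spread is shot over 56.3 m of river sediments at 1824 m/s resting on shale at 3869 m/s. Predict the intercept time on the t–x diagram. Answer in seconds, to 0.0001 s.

0.0544 s

θ_c = arcsin(V₁/V₂) = arcsin(1824/3869) = 28.13°; cos θ_c = 0.8819.
tᵢ = 2h·cos θ_c / V₁ = 2·56.3·0.8819 / 1824 = 0.05444 s.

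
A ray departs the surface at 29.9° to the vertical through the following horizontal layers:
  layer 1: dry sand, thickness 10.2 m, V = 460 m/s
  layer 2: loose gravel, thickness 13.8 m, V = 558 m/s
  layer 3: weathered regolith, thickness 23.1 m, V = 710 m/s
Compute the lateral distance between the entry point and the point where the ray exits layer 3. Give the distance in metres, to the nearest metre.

44 m

Apply Snell's law at each interface; in layer i the horizontal offset is hᵢ·tan θᵢ.
Layer 1: θ = 29.90°; offset = 10.2·tan 29.90° = 5.865 m.
Layer 2: sin θ = 558·sin 29.9°/460 = 0.6047, θ = 37.21°; offset = 13.8·tan 37.21° = 10.477 m.
Layer 3: sin θ = 710·sin 29.9°/460 = 0.7694, θ = 50.30°; offset = 23.1·tan 50.30° = 27.825 m.
Summing the layer offsets gives 44.167 m.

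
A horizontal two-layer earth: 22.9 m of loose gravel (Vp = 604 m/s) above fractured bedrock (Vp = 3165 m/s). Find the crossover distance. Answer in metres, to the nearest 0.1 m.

55.6 m

x_cross = 2h·√((V₂+V₁)/(V₂−V₁)).
(V₂+V₁)/(V₂−V₁) = (3165+604)/(3165−604) = 1.4717; √ = 1.2131.
x_cross = 2·22.9·1.2131 = 55.56 m.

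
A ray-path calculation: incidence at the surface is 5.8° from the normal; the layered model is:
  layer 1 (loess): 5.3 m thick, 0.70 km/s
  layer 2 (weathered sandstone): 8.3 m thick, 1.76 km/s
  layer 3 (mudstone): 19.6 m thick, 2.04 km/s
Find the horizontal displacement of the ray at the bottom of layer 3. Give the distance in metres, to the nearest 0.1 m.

p = sin θ₁/V₁ = sin 5.8°/0.70 = 1.4437e-01 s/km is conserved through the stack.
Layer 1: θ = 5.80°; offset = 5.3·tan 5.80° = 0.538 m.
Layer 2: sin θ = p·1.76 = 0.2541 → θ = 14.72°; offset = 8.3·tan 14.72° = 2.180 m.
Layer 3: sin θ = p·2.04 = 0.2945 → θ = 17.13°; offset = 19.6·tan 17.13° = 6.040 m.
Σ offsets = 8.759 m.

8.8 m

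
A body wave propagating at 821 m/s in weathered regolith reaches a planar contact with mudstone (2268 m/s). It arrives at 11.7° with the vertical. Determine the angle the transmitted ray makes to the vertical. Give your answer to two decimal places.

sin θ₁/V₁ = sin θ₂/V₂ ⇒ sin θ₂ = 2268·sin 11.7°/821 = 2268·0.2028/821 = 0.5602.
θ₂ = arcsin 0.5602 = 34.07° from the normal.

34.07°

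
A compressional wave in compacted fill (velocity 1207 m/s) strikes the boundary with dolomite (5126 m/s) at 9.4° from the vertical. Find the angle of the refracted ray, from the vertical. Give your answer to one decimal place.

Snell's law: sin θ₂ = (V₂/V₁)·sin θ₁ = (5126/1207)·sin 9.4° = 0.6936.
θ₂ = sin⁻¹(0.6936) = 43.92° (from vertical).

43.9°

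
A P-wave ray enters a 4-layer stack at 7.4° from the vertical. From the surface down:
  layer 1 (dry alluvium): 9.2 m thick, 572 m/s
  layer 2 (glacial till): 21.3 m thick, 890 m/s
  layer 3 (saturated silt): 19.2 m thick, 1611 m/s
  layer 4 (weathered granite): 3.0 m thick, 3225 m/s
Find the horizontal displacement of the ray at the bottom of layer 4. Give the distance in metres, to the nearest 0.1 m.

p = sin θ₁/V₁ = sin 7.4°/572 = 2.2517e-04 s/m is conserved through the stack.
Layer 1: θ = 7.40°; offset = 9.2·tan 7.40° = 1.195 m.
Layer 2: sin θ = p·890 = 0.2004 → θ = 11.56°; offset = 21.3·tan 11.56° = 4.357 m.
Layer 3: sin θ = p·1611 = 0.3627 → θ = 21.27°; offset = 19.2·tan 21.27° = 7.474 m.
Layer 4: sin θ = p·3225 = 0.7262 → θ = 46.57°; offset = 3.0·tan 46.57° = 3.169 m.
Total horizontal offset = 16.194 m.

16.2 m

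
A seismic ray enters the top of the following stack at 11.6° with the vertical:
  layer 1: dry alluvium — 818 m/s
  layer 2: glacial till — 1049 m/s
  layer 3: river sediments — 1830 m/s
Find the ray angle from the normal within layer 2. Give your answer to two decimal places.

14.94°

Ray parameter p = sin 11.6° / 818 = 2.4582e-04 s/m.
sin θ_2 = p·V_2 = 2.4582e-04 × 1049 = 0.2579.
θ_2 = arcsin 0.2579 = 14.94°.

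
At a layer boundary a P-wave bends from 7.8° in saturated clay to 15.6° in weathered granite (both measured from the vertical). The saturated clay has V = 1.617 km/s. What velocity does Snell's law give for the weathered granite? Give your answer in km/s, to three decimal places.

Snell's law: sin 7.8°/V₁ = sin 15.6°/V₂.
V₂ = V₁·sin 15.6°/sin 7.8° = 1.617 × 1.9815 = 3.204 km/s.

3.204 km/s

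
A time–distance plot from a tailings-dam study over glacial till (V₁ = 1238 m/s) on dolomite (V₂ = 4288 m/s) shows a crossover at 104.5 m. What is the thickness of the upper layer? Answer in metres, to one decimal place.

h = (x_cross/2)·√((V₂−V₁)/(V₂+V₁)).
(V₂−V₁)/(V₂+V₁) = (4288−1238)/(4288+1238) = 0.5519; √ = 0.7429.
h = (104.5/2)·0.7429 = 38.82 m.

38.8 m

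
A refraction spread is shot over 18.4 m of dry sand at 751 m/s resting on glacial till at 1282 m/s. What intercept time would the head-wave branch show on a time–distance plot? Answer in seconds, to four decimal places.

0.0397 s

θ_c = arcsin(V₁/V₂) = arcsin(751/1282) = 35.86°; cos θ_c = 0.8105.
tᵢ = 2h·cos θ_c / V₁ = 2·18.4·0.8105 / 751 = 0.03971 s.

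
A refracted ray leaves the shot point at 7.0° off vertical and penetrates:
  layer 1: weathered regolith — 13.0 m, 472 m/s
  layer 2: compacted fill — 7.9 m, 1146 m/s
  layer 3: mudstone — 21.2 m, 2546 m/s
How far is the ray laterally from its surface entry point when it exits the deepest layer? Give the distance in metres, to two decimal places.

22.54 m

p = sin θ₁/V₁ = sin 7.0°/472 = 2.5820e-04 s/m is conserved through the stack.
Layer 1: θ = 7.00°; offset = 13.0·tan 7.00° = 1.5962 m.
Layer 2: sin θ = p·1146 = 0.2959 → θ = 17.21°; offset = 7.9·tan 17.21° = 2.4471 m.
Layer 3: sin θ = p·2546 = 0.6574 → θ = 41.10°; offset = 21.2·tan 41.10° = 18.4938 m.
Total horizontal offset = 22.5371 m.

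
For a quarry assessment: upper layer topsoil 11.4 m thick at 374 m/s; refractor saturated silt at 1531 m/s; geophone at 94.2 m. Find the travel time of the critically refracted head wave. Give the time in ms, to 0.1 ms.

120.6 ms

t = x/V₂ + 2h·√(V₂²−V₁²)/(V₁V₂).
√(V₂²−V₁²) = √(1531²−374²) = 1484.6 m/s; delay term = 2·11.4·1484.6/(374·1531) = 0.05912 s.
t = 94.2/1531 + 0.05912 = 0.12064 s.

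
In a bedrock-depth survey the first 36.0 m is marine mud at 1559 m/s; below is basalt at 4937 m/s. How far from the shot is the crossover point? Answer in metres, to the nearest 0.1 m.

99.8 m

x_cross = 2h·√((V₂+V₁)/(V₂−V₁)).
(V₂+V₁)/(V₂−V₁) = (4937+1559)/(4937−1559) = 1.9230; √ = 1.3867.
x_cross = 2·36.0·1.3867 = 99.84 m.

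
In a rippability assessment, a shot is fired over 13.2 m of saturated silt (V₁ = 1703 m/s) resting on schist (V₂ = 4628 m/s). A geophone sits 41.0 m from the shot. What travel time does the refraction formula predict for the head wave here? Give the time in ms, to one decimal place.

23.3 ms

θ_c = arcsin(V₁/V₂) = arcsin(1703/4628) = 21.59°, cos θ_c = 0.9298.
Intercept time tᵢ = 2h cos θ_c / V₁ = 2·13.2·0.9298/1703 = 0.01441 s.
t = x/V₂ + tᵢ = 41.0/4628 + 0.01441 = 0.02327 s.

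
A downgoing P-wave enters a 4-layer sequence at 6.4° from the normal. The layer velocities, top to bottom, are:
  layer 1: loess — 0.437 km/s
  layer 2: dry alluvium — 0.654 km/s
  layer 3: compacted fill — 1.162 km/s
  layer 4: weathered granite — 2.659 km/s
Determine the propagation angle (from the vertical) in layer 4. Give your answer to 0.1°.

42.7°

Snell's law across each interface conserves sin θ / V, so sin θ_4 = V_4·sin θ₁/V₁.
sin θ_4 = 2.659 × sin 6.4° / 0.437 = 0.6783.
θ_4 = arcsin 0.6783 = 42.71°.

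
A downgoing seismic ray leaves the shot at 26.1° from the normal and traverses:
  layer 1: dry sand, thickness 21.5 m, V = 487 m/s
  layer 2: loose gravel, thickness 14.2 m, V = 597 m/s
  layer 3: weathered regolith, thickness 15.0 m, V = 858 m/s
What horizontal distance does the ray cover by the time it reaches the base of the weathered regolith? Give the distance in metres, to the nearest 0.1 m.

38.0 m

Ray parameter p = sin 26.1° / 487 m/s = 9.0337e-04 s/m.
Layer 1: θ = 26.10°; offset = 21.5·tan 26.10° = 10.533 m.
Layer 2: sin θ = p·597 = 0.5393 → θ = 32.64°; offset = 14.2·tan 32.64° = 9.094 m.
Layer 3: sin θ = p·858 = 0.7751 → θ = 50.81°; offset = 15.0·tan 50.81° = 18.400 m.
Σ offsets = 38.027 m.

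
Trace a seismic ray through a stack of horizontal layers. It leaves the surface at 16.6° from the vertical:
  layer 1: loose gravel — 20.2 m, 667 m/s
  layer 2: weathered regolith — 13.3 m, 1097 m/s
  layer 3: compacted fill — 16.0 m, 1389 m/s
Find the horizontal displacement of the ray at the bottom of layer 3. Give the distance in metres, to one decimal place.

24.9 m

p = sin θ₁/V₁ = sin 16.6°/667 = 4.2832e-04 s/m is conserved through the stack.
Layer 1: θ = 16.60°; offset = 20.2·tan 16.60° = 6.022 m.
Layer 2: sin θ = p·1097 = 0.4699 → θ = 28.03°; offset = 13.3·tan 28.03° = 7.079 m.
Layer 3: sin θ = p·1389 = 0.5949 → θ = 36.51°; offset = 16.0·tan 36.51° = 11.843 m.
Σ offsets = 24.944 m.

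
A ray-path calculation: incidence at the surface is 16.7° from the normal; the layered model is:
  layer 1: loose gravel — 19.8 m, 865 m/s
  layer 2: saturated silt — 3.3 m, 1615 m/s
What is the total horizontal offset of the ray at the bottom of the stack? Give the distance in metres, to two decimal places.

Ray parameter p = sin 16.7° / 865 m/s = 3.3221e-04 s/m.
Layer 1: θ = 16.70°; offset = 19.8·tan 16.70° = 5.9403 m.
Layer 2: sin θ = p·1615 = 0.5365 → θ = 32.45°; offset = 3.3·tan 32.45° = 2.0980 m.
Total horizontal offset = 8.0383 m.

8.04 m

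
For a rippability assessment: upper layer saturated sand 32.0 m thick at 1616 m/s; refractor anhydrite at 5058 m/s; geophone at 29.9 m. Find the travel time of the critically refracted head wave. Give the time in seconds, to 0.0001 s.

0.0434 s

θ_c = arcsin(V₁/V₂) = arcsin(1616/5058) = 18.63°, cos θ_c = 0.9476.
Intercept time tᵢ = 2h cos θ_c / V₁ = 2·32.0·0.9476/1616 = 0.03753 s.
t = x/V₂ + tᵢ = 29.9/5058 + 0.03753 = 0.04344 s.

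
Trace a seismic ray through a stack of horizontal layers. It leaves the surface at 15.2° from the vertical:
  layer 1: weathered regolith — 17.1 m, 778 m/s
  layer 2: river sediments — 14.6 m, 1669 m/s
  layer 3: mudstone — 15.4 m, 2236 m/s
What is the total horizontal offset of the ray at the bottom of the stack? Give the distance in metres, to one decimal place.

32.2 m

p = sin θ₁/V₁ = sin 15.2°/778 = 3.3700e-04 s/m is conserved through the stack.
Layer 1: θ = 15.20°; offset = 17.1·tan 15.20° = 4.646 m.
Layer 2: sin θ = p·1669 = 0.5625 → θ = 34.23°; offset = 14.6·tan 34.23° = 9.932 m.
Layer 3: sin θ = p·2236 = 0.7535 → θ = 48.90°; offset = 15.4·tan 48.90° = 17.652 m.
Total horizontal offset = 32.230 m.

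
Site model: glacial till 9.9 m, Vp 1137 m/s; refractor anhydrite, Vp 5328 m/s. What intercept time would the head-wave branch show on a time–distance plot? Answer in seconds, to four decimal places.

0.0170 s

θ_c = arcsin(V₁/V₂) = arcsin(1137/5328) = 12.32°; cos θ_c = 0.9770.
tᵢ = 2h·cos θ_c / V₁ = 2·9.9·0.9770 / 1137 = 0.01701 s.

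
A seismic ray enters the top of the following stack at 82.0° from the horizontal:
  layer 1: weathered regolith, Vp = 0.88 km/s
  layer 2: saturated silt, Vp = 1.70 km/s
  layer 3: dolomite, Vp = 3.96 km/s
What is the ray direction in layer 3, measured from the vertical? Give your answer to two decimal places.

From the normal: θ₁ = 90° − 82.0° = 8.0°.
Snell's law across each interface conserves sin θ / V, so sin θ_3 = V_3·sin θ₁/V₁.
sin θ_3 = 3.96 × sin 8.0° / 0.88 = 0.6263.
θ_3 = 38.78° from the vertical.

38.78°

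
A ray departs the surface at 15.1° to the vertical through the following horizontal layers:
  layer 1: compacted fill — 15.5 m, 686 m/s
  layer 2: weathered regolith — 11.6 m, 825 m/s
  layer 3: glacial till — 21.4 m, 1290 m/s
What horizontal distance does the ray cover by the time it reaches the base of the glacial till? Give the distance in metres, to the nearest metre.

Ray parameter p = sin 15.1° / 686 m/s = 3.7974e-04 s/m.
Layer 1: θ = 15.10°; offset = 15.5·tan 15.10° = 4.182 m.
Layer 2: sin θ = p·825 = 0.3133 → θ = 18.26°; offset = 11.6·tan 18.26° = 3.827 m.
Layer 3: sin θ = p·1290 = 0.4899 → θ = 29.33°; offset = 21.4·tan 29.33° = 12.025 m.
Σ offsets = 20.034 m.

20 m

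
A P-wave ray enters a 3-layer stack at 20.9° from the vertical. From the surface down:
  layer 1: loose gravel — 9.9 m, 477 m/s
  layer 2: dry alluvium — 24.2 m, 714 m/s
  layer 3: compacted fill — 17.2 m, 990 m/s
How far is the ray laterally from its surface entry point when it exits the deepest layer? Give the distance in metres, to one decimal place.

38.0 m

Apply Snell's law at each interface; in layer i the horizontal offset is hᵢ·tan θᵢ.
Layer 1: θ = 20.90°; offset = 9.9·tan 20.90° = 3.780 m.
Layer 2: sin θ = 714·sin 20.9°/477 = 0.5340, θ = 32.28°; offset = 24.2·tan 32.28° = 15.284 m.
Layer 3: sin θ = 990·sin 20.9°/477 = 0.7404, θ = 47.77°; offset = 17.2·tan 47.77° = 18.946 m.
Summing the layer offsets gives 38.010 m.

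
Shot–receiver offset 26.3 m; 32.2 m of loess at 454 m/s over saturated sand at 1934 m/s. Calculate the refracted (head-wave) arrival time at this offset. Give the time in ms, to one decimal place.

θ_c = arcsin(V₁/V₂) = arcsin(454/1934) = 13.58°, cos θ_c = 0.9721.
Intercept time tᵢ = 2h cos θ_c / V₁ = 2·32.2·0.9721/454 = 0.13789 s.
t = x/V₂ + tᵢ = 26.3/1934 + 0.13789 = 0.15149 s.

151.5 ms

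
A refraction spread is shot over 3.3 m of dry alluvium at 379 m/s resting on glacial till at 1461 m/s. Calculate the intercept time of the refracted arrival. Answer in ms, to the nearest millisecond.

tᵢ = 2h·√(V₂²−V₁²)/(V₁V₂).
√(V₂²−V₁²) = √(1461²−379²) = 1411.0 m/s.
tᵢ = 2·3.3·1411.0/(379·1461) = 0.01682 s.

17 ms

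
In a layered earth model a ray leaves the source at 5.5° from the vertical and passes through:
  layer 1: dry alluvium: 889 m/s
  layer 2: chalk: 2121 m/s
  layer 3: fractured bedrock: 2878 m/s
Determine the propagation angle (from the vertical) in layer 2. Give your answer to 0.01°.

13.22°

Ray parameter p = sin 5.5° / 889 = 1.0781e-04 s/m.
sin θ_2 = p·V_2 = 1.0781e-04 × 2121 = 0.2287.
θ_2 = 13.22° from the vertical.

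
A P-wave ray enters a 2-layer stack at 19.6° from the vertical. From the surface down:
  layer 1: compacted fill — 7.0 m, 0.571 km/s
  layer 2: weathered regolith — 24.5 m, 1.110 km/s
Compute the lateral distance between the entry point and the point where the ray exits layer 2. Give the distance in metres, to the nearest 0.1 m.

Apply Snell's law at each interface; in layer i the horizontal offset is hᵢ·tan θᵢ.
Layer 1: θ = 19.60°; offset = 7.0·tan 19.60° = 2.493 m.
Layer 2: sin θ = 1.110·sin 19.6°/0.571 = 0.6521, θ = 40.70°; offset = 24.5·tan 40.70° = 21.074 m.
Σ offsets = 23.566 m.

23.6 m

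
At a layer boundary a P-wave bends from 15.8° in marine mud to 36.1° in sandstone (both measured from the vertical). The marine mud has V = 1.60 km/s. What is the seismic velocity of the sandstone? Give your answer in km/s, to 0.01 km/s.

Snell's law: sin 15.8°/V₁ = sin 36.1°/V₂.
V₂ = V₁·sin 36.1°/sin 15.8° = 1.60 × 2.1639 = 3.46 km/s.

3.46 km/s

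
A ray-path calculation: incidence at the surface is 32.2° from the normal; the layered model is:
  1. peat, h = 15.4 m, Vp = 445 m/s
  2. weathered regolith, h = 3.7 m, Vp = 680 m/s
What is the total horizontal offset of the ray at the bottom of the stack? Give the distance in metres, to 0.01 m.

14.89 m

Apply Snell's law at each interface; in layer i the horizontal offset is hᵢ·tan θᵢ.
Layer 1: θ = 32.20°; offset = 15.4·tan 32.20° = 9.6979 m.
Layer 2: sin θ = 680·sin 32.2°/445 = 0.8143, θ = 54.52°; offset = 3.7·tan 54.52° = 5.1904 m.
Summing the layer offsets gives 14.8883 m.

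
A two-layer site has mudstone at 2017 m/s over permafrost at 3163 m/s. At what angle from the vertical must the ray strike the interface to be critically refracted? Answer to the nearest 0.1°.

At critical incidence the refracted ray runs along the interface (θ₂ = 90°), so sin θ_c = V₁/V₂.
θ_c = arcsin(2017/3163) = arcsin 0.6377 = 39.62°.

39.6°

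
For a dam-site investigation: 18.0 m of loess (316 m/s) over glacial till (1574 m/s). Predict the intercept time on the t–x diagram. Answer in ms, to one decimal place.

θ_c = arcsin(V₁/V₂) = arcsin(316/1574) = 11.58°; cos θ_c = 0.9796.
tᵢ = 2h·cos θ_c / V₁ = 2·18.0·0.9796 / 316 = 0.11160 s.

111.6 ms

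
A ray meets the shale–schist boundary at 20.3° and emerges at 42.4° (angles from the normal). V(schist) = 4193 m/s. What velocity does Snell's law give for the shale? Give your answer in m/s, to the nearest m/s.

sin 20.3° = 0.3469; sin 42.4° = 0.6743.
V₁ = V₂·(sin θ₁/sin θ₂) = 4193·(0.3469/0.6743) = 2157.34 m/s.

2157 m/s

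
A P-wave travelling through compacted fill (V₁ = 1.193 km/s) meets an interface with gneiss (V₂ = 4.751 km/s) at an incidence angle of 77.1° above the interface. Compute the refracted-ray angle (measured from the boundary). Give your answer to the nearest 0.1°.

Convert to the normal: θ₁ = 90° − 77.1° = 12.9°.
sin θ₁/V₁ = sin θ₂/V₂ ⇒ sin θ₂ = 4.751·sin 12.9°/1.193 = 4.751·0.2233/1.193 = 0.8891.
θ₂ = sin⁻¹(0.8891) = 62.76° (from vertical).
From the interface: 90° − 62.76° = 27.24°.

27.2°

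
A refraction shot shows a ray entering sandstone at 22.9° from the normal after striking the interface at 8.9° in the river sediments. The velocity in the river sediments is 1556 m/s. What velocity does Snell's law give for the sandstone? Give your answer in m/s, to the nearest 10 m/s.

Snell's law: sin 8.9°/V₁ = sin 22.9°/V₂.
V₂ = V₁·sin 22.9°/sin 8.9° = 1556 × 2.5152 = 3913.61 m/s.

3910 m/s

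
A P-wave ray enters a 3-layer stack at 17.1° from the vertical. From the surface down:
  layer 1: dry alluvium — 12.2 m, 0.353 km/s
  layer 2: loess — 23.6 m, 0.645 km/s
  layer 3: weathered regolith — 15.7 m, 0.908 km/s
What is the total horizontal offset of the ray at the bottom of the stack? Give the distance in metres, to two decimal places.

36.94 m

Apply Snell's law at each interface; in layer i the horizontal offset is hᵢ·tan θᵢ.
Layer 1: θ = 17.10°; offset = 12.2·tan 17.10° = 3.7532 m.
Layer 2: sin θ = 0.645·sin 17.1°/0.353 = 0.5373, θ = 32.50°; offset = 23.6·tan 32.50° = 15.0337 m.
Layer 3: sin θ = 0.908·sin 17.1°/0.353 = 0.7563, θ = 49.14°; offset = 15.7·tan 49.14° = 18.1519 m.
Summing the layer offsets gives 36.9388 m.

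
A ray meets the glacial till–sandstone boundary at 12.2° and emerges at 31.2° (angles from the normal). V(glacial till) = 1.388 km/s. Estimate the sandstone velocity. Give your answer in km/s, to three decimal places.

3.402 km/s

Snell's law: sin 12.2°/V₁ = sin 31.2°/V₂.
V₂ = V₁·sin 31.2°/sin 12.2° = 1.388 × 2.4513 = 3.402 km/s.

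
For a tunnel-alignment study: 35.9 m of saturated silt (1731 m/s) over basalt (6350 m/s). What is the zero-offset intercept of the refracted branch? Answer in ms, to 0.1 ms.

θ_c = arcsin(V₁/V₂) = arcsin(1731/6350) = 15.82°; cos θ_c = 0.9621.
tᵢ = 2h·cos θ_c / V₁ = 2·35.9·0.9621 / 1731 = 0.03991 s.

39.9 ms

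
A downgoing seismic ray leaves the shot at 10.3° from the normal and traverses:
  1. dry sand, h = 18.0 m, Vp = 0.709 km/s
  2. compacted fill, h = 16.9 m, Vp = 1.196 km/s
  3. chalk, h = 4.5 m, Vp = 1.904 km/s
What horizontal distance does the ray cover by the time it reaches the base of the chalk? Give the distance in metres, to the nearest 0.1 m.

Ray parameter p = sin 10.3° / 0.709 km/s = 2.5219e-01 s/km.
Layer 1: θ = 10.30°; offset = 18.0·tan 10.30° = 3.271 m.
Layer 2: sin θ = p·1.196 = 0.3016 → θ = 17.55°; offset = 16.9·tan 17.55° = 5.346 m.
Layer 3: sin θ = p·1.904 = 0.4802 → θ = 28.70°; offset = 4.5·tan 28.70° = 2.463 m.
Σ offsets = 11.081 m.

11.1 m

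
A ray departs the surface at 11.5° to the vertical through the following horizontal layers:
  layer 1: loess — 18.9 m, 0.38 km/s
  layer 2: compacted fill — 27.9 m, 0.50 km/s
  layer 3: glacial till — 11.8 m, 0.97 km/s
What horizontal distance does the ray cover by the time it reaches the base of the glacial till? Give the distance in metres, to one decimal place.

18.4 m

Apply Snell's law at each interface; in layer i the horizontal offset is hᵢ·tan θᵢ.
Layer 1: θ = 11.50°; offset = 18.9·tan 11.50° = 3.845 m.
Layer 2: sin θ = 0.50·sin 11.5°/0.38 = 0.2623, θ = 15.21°; offset = 27.9·tan 15.21° = 7.585 m.
Layer 3: sin θ = 0.97·sin 11.5°/0.38 = 0.5089, θ = 30.59°; offset = 11.8·tan 30.59° = 6.976 m.
Σ offsets = 18.406 m.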